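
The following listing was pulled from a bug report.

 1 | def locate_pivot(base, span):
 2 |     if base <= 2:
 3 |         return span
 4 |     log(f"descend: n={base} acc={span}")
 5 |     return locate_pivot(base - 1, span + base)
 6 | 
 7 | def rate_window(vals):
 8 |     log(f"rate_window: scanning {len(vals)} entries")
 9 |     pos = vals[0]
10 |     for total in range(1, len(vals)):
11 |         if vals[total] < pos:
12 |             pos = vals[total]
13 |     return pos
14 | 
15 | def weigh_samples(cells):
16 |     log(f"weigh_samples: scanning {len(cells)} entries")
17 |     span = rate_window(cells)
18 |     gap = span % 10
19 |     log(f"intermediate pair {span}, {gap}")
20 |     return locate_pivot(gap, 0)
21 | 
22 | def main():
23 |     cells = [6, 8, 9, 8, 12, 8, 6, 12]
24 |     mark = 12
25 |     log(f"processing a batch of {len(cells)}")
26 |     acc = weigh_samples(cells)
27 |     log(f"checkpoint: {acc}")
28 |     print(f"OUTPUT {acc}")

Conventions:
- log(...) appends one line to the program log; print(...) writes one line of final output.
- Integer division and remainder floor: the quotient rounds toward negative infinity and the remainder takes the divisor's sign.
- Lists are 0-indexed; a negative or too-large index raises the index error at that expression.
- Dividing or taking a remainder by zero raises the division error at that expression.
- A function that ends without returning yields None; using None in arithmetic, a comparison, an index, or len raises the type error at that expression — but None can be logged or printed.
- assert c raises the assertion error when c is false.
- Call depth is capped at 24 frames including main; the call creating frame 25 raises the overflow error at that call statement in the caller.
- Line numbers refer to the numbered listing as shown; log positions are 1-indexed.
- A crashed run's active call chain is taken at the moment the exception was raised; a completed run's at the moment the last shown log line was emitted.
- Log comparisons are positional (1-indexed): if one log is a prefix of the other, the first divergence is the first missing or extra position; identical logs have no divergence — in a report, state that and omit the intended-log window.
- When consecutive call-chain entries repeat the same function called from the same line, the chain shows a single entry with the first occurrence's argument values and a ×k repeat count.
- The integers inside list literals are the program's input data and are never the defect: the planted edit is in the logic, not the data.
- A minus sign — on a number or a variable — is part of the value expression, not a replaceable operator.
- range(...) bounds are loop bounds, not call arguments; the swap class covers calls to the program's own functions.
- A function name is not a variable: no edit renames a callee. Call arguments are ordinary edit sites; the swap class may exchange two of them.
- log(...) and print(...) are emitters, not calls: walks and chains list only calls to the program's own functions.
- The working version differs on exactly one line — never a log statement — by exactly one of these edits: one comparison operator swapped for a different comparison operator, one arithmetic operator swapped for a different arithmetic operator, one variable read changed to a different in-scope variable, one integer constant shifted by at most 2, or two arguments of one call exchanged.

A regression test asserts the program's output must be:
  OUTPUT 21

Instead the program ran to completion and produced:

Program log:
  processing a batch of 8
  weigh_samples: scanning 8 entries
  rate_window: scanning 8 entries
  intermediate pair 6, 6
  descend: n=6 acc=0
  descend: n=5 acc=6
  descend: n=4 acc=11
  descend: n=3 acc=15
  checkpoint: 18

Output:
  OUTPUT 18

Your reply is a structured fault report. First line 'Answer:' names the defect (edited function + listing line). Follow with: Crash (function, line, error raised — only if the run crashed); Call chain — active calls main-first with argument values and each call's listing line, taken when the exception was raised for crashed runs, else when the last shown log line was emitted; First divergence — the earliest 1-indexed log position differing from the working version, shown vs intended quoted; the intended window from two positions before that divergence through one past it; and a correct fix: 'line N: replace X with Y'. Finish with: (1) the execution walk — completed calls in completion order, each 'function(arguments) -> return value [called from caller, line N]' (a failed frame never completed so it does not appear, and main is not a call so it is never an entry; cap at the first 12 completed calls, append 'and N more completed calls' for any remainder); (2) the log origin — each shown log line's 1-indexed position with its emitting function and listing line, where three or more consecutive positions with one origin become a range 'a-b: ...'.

Answer: the defect is in locate_pivot at line 2.
Core observation: At log position 9 the runs split — shown 'checkpoint: 18', but the working version logs 'descend: n=2 acc=18'.
Call chain: main.
First divergence: position 9 — shown 'checkpoint: 18', intended 'descend: n=2 acc=18'.
Intended log window:
  7: descend: n=4 acc=11
  8: descend: n=3 acc=15
  9: descend: n=2 acc=18
  10: descend: n=1 acc=20
Execution walk:
  rate_window([6, 8, 9, 8, 12, 8, 6, 12]) -> 6  [called from weigh_samples, line 17]
  locate_pivot(2, 18) -> 18  [called from locate_pivot, line 5]
  locate_pivot(3, 15) -> 18  [called from locate_pivot, line 5]
  locate_pivot(4, 11) -> 18  [called from locate_pivot, line 5]
  locate_pivot(5, 6) -> 18  [called from locate_pivot, line 5]
  locate_pivot(6, 0) -> 18  [called from weigh_samples, line 20]
  weigh_samples([6, 8, 9, 8, 12, 8, 6, 12]) -> 18  [called from main, line 26]
Log origins:
  1: logged in main at line 25
  2: logged in weigh_samples at line 16
  3: logged in rate_window at line 8
  4: logged in weigh_samples at line 19
  5-8: logged in locate_pivot at line 4
  9: logged in main at line 27
A correct fix: line 2: replace `2` with `0`.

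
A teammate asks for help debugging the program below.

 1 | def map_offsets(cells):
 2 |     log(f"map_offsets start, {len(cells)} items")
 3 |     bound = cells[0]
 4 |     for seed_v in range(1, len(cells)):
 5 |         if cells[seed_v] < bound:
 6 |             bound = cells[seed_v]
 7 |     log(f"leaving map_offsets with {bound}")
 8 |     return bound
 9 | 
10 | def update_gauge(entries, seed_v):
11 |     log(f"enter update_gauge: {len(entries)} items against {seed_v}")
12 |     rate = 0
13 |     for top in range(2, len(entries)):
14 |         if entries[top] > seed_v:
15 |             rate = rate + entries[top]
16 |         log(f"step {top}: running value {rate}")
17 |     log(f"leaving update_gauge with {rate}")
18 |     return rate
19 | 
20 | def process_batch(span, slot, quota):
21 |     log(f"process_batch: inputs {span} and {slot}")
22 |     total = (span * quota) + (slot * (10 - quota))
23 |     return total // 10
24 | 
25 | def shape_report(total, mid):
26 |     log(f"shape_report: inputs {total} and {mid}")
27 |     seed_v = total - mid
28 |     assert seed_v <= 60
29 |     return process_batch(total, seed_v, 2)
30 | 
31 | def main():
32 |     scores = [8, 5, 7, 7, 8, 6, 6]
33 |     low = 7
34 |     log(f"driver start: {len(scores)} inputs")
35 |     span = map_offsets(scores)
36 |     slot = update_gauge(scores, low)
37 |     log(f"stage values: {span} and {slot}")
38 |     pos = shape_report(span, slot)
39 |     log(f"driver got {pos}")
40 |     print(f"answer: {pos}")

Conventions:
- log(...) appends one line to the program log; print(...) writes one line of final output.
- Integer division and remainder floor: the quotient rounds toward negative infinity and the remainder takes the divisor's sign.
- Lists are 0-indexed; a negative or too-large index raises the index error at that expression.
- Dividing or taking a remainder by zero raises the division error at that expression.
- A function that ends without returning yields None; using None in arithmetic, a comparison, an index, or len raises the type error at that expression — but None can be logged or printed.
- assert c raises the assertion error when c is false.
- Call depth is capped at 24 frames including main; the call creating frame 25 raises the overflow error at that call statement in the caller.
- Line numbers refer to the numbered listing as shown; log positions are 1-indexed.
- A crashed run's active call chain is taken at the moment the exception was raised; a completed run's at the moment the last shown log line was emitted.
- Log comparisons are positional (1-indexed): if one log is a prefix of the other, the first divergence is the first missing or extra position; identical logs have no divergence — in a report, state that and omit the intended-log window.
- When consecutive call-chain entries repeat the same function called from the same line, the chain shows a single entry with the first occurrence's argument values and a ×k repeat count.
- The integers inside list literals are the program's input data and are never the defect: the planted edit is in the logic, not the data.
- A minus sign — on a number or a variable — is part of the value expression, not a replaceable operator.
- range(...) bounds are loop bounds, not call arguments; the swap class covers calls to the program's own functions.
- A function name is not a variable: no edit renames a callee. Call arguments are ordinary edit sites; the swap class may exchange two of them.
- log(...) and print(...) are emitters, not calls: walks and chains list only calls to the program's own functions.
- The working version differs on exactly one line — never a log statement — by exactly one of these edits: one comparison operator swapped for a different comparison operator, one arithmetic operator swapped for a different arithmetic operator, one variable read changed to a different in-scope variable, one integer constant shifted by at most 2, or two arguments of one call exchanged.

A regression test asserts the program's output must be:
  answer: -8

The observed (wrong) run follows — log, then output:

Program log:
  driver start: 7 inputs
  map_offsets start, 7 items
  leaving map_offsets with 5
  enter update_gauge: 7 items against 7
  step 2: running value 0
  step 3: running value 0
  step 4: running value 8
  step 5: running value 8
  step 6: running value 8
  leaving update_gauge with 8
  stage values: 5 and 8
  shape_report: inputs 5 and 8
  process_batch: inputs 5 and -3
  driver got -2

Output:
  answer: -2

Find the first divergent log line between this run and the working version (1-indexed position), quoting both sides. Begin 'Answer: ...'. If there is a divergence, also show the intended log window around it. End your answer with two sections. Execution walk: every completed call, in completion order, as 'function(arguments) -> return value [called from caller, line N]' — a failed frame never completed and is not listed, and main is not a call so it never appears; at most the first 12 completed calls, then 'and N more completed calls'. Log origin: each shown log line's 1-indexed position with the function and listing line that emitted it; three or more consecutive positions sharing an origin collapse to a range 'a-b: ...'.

Answer: position 5 — the shown line 'step 2: running value 0' should read 'step 0: running value 8'.
Intended log window:
  3: leaving map_offsets with 5
  4: enter update_gauge: 7 items against 7
  5: step 0: running value 8
  6: step 1: running value 8
Execution walk:
  map_offsets([8, 5, 7, 7, 8, 6, 6]) -> 5  [called from main, line 35]
  update_gauge([8, 5, 7, 7, 8, 6, 6], 7) -> 8  [called from main, line 36]
  process_batch(5, -3, 2) -> -2  [called from shape_report, line 29]
  shape_report(5, 8) -> -2  [called from main, line 38]
Log line origins:
  1: logged in main at line 34
  2: logged in map_offsets at line 2
  3: logged in map_offsets at line 7
  4: logged in update_gauge at line 11
  5-9: logged in update_gauge at line 16
  10: logged in update_gauge at line 17
  11: logged in main at line 37
  12: logged in shape_report at line 26
  13: logged in process_batch at line 21
  14: logged in main at line 39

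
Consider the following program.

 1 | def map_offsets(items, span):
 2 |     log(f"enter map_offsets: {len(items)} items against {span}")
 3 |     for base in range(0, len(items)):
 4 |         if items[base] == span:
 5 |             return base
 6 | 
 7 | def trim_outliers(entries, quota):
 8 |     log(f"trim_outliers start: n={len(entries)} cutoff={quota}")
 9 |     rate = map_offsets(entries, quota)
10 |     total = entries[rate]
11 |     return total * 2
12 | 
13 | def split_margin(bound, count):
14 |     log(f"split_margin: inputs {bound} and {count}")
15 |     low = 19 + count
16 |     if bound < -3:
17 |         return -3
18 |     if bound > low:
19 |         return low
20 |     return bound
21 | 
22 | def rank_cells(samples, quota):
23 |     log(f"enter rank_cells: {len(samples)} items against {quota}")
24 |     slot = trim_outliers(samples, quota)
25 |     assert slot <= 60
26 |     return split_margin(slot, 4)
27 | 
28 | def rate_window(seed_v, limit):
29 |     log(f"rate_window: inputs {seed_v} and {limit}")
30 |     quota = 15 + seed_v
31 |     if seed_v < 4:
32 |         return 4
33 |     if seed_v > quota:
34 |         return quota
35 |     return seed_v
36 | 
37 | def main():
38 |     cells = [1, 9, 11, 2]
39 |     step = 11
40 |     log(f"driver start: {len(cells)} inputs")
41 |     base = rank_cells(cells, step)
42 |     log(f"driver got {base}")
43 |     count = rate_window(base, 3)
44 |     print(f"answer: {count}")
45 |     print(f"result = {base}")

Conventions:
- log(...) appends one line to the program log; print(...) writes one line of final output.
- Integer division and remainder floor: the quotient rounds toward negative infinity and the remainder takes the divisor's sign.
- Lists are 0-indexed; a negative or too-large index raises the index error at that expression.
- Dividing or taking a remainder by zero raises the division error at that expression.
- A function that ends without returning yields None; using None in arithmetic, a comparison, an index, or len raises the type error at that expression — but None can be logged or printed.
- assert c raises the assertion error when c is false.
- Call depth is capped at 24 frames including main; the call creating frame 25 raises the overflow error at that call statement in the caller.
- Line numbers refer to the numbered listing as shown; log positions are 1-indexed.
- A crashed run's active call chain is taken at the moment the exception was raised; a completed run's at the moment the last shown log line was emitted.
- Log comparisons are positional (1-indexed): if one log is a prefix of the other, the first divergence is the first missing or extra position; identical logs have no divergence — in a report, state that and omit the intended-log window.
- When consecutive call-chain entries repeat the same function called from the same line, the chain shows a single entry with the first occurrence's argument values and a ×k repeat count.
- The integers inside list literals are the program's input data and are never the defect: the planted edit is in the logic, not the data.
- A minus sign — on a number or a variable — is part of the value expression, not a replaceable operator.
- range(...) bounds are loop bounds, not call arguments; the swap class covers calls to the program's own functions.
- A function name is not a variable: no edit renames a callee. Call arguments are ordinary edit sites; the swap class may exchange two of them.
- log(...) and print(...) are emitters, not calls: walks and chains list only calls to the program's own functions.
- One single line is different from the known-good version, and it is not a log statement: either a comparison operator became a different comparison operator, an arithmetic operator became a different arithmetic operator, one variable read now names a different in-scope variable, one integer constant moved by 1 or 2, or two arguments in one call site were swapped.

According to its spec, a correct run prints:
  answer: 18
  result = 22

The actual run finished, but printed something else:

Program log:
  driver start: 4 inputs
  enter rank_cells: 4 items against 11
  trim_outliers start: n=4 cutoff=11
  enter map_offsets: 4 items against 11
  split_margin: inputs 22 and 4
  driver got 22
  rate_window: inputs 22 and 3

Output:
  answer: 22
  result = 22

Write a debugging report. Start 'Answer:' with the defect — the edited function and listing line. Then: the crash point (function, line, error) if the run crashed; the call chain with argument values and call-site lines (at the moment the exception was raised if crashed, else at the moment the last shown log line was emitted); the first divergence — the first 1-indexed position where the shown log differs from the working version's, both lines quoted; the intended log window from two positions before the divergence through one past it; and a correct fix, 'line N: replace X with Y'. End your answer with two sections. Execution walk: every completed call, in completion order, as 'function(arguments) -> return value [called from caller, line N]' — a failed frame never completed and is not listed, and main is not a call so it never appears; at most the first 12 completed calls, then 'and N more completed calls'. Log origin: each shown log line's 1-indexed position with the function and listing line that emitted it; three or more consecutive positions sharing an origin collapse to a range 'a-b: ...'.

Answer: the defect is in rate_window at line 30.
The tell: Nothing in the log betrays the bug — only the output does.
Call chain: main -> rate_window(22, 3) (called at line 43).
First divergence: there is none — every log position agrees.
Execution walk:
  map_offsets([1, 9, 11, 2], 11) -> 2  [called from trim_outliers, line 9]
  trim_outliers([1, 9, 11, 2], 11) -> 22  [called from rank_cells, line 24]
  split_margin(22, 4) -> 22  [called from rank_cells, line 26]
  rank_cells([1, 9, 11, 2], 11) -> 22  [called from main, line 41]
  rate_window(22, 3) -> 22  [called from main, line 43]
Origin of each log line:
  1: logged in main at line 40
  2: logged in rank_cells at line 23
  3: logged in trim_outliers at line 8
  4: logged in map_offsets at line 2
  5: logged in split_margin at line 14
  6: logged in main at line 42
  7: logged in rate_window at line 29
A correct fix: line 30: replace `seed_v` with `limit`.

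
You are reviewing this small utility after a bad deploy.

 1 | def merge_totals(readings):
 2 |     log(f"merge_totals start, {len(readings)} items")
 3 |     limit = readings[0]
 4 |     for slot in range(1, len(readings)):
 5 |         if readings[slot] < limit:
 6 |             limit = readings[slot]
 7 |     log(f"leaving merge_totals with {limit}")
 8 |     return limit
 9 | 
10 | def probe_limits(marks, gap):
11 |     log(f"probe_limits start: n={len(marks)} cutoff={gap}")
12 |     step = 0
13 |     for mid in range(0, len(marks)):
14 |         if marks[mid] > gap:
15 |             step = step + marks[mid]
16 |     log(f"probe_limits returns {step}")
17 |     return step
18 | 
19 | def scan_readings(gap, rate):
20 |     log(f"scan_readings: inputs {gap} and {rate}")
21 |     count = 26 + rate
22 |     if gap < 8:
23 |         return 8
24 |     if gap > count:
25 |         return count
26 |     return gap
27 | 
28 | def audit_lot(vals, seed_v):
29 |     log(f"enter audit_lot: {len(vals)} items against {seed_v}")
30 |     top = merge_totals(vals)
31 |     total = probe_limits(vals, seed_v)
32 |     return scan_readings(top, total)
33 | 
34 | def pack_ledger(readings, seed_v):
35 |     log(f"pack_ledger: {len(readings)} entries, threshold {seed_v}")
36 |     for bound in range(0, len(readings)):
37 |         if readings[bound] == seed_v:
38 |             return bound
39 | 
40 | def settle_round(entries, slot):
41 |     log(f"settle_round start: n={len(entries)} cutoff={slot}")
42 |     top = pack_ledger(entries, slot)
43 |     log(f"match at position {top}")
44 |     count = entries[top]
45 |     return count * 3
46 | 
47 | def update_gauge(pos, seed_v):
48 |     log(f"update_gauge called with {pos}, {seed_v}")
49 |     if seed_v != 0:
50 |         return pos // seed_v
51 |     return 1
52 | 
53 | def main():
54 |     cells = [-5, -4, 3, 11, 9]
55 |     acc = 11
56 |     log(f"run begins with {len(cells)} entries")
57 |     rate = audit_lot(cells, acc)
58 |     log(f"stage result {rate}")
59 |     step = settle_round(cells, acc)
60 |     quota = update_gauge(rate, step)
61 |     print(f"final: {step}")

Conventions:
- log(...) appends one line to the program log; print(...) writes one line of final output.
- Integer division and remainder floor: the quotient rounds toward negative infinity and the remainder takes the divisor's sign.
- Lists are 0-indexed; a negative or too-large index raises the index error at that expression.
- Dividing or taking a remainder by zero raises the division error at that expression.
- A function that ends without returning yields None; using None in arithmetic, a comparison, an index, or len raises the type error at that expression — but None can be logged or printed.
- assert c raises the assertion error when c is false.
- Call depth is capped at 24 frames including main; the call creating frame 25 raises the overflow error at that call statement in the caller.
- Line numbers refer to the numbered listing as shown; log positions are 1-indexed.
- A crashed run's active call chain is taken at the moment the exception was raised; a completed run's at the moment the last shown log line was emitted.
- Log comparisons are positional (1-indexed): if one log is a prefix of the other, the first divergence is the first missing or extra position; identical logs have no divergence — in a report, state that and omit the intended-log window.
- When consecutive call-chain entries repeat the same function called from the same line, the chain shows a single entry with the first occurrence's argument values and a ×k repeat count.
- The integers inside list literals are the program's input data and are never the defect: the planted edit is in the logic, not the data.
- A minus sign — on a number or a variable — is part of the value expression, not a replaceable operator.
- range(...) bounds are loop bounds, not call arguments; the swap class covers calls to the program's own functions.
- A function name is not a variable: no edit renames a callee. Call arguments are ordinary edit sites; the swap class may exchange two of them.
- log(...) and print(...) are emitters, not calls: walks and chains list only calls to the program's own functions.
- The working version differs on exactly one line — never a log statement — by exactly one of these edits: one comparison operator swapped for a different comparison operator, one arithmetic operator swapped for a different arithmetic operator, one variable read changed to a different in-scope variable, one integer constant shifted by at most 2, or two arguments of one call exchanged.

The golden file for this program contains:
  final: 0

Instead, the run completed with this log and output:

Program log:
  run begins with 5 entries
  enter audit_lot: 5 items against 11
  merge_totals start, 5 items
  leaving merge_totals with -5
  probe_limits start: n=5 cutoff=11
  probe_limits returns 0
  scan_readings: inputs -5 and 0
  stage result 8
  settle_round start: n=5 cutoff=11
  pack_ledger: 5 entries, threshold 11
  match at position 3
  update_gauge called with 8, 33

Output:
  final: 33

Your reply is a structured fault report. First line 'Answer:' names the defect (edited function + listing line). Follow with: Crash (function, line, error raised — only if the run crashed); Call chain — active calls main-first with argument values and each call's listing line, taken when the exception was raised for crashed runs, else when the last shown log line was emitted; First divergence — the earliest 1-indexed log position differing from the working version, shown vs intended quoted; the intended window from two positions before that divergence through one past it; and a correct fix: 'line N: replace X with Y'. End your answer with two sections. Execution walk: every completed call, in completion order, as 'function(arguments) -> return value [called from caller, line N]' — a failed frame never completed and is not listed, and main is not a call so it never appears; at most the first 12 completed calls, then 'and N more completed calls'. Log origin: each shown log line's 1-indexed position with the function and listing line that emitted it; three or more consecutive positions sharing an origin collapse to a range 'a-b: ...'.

Answer: the defect is in main at line 61.
The tell: The logs agree in full; only the final output differs.
Call chain: main -> update_gauge(8, 33) (called at line 60).
First divergence: none (the log streams are identical).
Execution walk:
  merge_totals([-5, -4, 3, 11, 9]) -> -5  [called from audit_lot, line 30]
  probe_limits([-5, -4, 3, 11, 9], 11) -> 0  [called from audit_lot, line 31]
  scan_readings(-5, 0) -> 8  [called from audit_lot, line 32]
  audit_lot([-5, -4, 3, 11, 9], 11) -> 8  [called from main, line 57]
  pack_ledger([-5, -4, 3, 11, 9], 11) -> 3  [called from settle_round, line 42]
  settle_round([-5, -4, 3, 11, 9], 11) -> 33  [called from main, line 59]
  update_gauge(8, 33) -> 0  [called from main, line 60]
Origin of each log line:
  1: from main, line 56
  2: from audit_lot, line 29
  3: from merge_totals, line 2
  4: from merge_totals, line 7
  5: from probe_limits, line 11
  6: from probe_limits, line 16
  7: from scan_readings, line 20
  8: from main, line 58
  9: from settle_round, line 41
  10: from pack_ledger, line 35
  11: from settle_round, line 43
  12: from update_gauge, line 48
A correct fix: line 61: replace `step` with `quota`.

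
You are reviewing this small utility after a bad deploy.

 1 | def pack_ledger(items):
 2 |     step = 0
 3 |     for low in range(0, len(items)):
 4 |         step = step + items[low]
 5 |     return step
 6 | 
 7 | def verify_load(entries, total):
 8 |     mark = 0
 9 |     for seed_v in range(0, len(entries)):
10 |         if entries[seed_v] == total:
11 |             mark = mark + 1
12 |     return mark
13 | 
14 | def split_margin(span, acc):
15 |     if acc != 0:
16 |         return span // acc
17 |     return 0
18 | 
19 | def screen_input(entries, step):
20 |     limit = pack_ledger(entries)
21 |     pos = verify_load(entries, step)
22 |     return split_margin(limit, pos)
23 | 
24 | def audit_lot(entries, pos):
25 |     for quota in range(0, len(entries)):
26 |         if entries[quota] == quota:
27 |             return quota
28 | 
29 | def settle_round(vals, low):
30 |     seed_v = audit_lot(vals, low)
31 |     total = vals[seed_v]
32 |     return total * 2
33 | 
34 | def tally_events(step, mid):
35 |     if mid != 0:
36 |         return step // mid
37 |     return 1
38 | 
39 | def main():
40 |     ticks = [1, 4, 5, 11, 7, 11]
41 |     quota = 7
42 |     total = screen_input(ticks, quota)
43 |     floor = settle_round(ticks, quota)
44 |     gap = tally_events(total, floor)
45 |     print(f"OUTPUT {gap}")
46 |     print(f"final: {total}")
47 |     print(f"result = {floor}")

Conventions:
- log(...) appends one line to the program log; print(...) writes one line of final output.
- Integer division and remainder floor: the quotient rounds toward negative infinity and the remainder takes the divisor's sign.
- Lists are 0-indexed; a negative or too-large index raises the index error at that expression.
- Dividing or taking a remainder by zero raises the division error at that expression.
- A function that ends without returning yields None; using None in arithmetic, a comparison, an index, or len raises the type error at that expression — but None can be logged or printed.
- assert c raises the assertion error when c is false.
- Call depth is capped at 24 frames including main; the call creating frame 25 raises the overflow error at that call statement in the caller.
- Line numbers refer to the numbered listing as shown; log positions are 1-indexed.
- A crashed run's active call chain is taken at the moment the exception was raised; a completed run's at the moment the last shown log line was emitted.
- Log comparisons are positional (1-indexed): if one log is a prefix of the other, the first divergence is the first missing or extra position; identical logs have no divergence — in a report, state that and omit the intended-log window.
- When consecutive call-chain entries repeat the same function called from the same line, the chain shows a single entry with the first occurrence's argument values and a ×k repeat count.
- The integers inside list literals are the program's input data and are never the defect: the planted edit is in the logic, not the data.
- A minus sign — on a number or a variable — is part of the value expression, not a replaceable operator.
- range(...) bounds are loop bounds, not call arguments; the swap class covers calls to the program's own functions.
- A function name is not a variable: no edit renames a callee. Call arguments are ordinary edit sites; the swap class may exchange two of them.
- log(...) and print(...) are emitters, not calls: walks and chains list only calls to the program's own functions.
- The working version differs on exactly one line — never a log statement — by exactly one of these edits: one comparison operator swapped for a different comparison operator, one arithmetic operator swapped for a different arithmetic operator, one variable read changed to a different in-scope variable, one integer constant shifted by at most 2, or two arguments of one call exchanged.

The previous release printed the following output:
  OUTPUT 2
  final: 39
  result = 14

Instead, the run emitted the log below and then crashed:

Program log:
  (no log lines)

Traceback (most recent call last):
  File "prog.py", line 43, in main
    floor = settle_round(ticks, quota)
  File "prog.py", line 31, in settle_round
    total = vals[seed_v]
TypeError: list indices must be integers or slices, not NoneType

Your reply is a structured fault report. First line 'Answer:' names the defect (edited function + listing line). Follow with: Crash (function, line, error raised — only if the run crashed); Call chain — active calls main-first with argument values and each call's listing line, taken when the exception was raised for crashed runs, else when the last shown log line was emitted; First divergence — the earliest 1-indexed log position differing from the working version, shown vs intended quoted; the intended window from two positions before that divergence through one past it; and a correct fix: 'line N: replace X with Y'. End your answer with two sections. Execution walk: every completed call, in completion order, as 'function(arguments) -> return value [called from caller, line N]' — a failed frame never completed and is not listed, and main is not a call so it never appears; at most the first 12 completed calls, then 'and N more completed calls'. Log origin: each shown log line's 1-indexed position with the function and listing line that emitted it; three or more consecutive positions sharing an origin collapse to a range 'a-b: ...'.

Answer: the defect is in audit_lot at line 26.
Key fact: Every log line matches the working run — the failure is the only observable divergence.
Crash: settle_round, line 31, TypeError.
Call chain: main -> settle_round([1, 4, 5, 11, 7, 11], 7) (called at line 43).
First divergence: none; the two logs match at every position.
Execution walk:
  pack_ledger([1, 4, 5, 11, 7, 11]) -> 39  [called from screen_input, line 20]
  verify_load([1, 4, 5, 11, 7, 11], 7) -> 1  [called from screen_input, line 21]
  split_margin(39, 1) -> 39  [called from screen_input, line 22]
  screen_input([1, 4, 5, 11, 7, 11], 7) -> 39  [called from main, line 42]
  audit_lot([1, 4, 5, 11, 7, 11], 7) -> None  [called from settle_round, line 30]
Log line origins:
  (no log lines)
A correct fix: line 26: replace `entries[quota] == quota` with `entries[quota] == pos`.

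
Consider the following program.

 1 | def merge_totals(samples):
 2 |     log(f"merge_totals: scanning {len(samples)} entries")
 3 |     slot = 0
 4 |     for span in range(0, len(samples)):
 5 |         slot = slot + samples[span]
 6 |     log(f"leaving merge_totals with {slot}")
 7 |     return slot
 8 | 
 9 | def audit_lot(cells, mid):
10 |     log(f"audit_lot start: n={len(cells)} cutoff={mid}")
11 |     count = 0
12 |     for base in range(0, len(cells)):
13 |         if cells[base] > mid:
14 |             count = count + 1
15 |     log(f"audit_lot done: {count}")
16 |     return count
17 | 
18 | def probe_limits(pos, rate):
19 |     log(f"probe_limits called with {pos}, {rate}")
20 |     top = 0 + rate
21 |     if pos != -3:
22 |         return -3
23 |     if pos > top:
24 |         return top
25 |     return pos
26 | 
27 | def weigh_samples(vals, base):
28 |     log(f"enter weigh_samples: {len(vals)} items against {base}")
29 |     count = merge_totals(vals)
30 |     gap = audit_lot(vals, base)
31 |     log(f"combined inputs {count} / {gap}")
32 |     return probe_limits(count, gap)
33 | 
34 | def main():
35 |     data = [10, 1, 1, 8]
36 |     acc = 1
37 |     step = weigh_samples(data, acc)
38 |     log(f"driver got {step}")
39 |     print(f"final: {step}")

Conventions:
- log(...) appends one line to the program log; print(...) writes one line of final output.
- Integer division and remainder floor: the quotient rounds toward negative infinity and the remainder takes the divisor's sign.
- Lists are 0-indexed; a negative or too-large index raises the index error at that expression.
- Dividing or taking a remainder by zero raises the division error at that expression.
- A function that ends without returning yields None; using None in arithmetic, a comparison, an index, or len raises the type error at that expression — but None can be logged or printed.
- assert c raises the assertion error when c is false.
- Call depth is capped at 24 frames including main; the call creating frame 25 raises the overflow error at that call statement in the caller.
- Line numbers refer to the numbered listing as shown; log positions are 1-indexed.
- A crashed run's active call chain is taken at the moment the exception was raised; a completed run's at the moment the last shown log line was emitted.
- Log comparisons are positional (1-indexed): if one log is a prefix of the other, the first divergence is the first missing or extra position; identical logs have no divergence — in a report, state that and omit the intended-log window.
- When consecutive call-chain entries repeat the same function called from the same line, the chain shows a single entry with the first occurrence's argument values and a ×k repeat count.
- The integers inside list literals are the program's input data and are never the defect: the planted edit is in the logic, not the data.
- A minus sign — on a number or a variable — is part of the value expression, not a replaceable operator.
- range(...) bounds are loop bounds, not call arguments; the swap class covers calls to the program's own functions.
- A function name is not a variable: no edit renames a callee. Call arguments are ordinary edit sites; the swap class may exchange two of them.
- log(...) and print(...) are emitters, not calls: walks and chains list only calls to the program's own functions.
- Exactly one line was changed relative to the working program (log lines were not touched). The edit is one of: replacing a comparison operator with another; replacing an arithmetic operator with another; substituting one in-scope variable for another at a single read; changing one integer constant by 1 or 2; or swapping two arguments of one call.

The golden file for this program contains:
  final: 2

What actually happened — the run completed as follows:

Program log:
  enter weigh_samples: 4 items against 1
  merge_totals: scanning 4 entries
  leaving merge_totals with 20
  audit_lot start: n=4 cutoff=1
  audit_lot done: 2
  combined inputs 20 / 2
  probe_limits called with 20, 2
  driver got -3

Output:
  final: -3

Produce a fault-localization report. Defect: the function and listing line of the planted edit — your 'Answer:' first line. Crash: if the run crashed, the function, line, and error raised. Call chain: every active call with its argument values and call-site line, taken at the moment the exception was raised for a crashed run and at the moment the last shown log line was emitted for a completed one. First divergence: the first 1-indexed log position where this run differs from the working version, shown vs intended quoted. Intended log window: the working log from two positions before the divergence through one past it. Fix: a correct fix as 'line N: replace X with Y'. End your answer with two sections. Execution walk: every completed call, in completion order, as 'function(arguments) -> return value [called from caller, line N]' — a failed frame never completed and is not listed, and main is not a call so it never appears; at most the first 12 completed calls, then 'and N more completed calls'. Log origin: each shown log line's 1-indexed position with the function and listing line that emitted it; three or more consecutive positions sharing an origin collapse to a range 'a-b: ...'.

Answer: the defect is in probe_limits at line 21.
Core observation: Log line 8 is where behavior first shows: 'driver got -3' appears instead of 'driver got 2'.
Call chain: main.
First divergence: position 8 — shown 'driver got -3', intended 'driver got 2'.
Intended log window:
  6: combined inputs 20 / 2
  7: probe_limits called with 20, 2
  8: driver got 2
Execution walk:
  merge_totals([10, 1, 1, 8]) -> 20  [called from weigh_samples, line 29]
  audit_lot([10, 1, 1, 8], 1) -> 2  [called from weigh_samples, line 30]
  probe_limits(20, 2) -> -3  [called from weigh_samples, line 32]
  weigh_samples([10, 1, 1, 8], 1) -> -3  [called from main, line 37]
Origin of each log line:
  1 — weigh_samples, line 28
  2 — merge_totals, line 2
  3 — merge_totals, line 6
  4 — audit_lot, line 10
  5 — audit_lot, line 15
  6 — weigh_samples, line 31
  7 — probe_limits, line 19
  8 — main, line 38
A correct fix: line 21: replace `!=` with `<`.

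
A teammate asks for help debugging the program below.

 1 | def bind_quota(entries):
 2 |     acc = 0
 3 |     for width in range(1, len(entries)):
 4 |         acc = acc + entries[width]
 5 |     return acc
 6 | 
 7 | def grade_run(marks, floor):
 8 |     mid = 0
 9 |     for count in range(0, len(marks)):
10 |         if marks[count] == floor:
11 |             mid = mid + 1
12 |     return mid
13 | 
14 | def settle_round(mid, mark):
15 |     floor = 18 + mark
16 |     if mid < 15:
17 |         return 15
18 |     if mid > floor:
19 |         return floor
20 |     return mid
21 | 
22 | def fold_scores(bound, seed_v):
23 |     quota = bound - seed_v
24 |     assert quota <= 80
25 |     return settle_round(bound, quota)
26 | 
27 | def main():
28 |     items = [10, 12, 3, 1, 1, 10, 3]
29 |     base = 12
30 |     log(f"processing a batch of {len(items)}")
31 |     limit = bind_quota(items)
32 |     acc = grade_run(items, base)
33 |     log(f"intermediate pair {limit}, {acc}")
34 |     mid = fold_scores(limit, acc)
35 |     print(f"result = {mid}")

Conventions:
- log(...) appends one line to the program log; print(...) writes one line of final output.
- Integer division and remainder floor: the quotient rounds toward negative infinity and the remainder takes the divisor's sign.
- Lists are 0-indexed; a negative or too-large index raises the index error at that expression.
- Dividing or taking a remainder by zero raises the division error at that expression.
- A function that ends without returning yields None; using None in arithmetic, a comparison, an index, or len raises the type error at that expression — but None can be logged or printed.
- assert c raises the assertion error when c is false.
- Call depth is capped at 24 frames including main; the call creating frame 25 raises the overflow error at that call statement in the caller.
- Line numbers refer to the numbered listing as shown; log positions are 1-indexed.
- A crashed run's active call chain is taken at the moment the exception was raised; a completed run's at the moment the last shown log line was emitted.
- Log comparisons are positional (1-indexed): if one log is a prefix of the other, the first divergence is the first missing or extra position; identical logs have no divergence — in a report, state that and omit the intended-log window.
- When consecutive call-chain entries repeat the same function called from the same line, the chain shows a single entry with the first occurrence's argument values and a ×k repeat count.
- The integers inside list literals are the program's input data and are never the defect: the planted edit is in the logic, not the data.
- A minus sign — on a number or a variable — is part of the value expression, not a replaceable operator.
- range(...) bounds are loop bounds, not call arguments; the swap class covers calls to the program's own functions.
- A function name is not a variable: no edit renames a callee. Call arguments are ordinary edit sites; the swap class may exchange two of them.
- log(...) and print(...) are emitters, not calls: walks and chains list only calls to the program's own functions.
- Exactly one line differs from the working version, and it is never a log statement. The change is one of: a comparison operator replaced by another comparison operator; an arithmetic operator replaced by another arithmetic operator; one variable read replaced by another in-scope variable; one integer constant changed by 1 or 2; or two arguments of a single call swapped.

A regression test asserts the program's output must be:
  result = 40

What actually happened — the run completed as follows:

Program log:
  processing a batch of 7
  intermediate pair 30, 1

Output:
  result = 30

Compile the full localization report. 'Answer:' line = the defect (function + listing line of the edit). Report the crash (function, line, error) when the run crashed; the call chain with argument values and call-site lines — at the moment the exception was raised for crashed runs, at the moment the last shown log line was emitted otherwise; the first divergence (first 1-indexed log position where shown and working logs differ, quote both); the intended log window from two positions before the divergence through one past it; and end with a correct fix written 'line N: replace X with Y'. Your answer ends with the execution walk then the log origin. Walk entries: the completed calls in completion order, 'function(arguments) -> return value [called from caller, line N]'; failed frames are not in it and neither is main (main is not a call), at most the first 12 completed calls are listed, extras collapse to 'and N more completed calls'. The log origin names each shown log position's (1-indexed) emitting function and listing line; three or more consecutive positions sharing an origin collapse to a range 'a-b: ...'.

Answer: the defect is in bind_quota at line 3.
Core observation: Position 2 is the first bad log line: 'intermediate pair 30, 1' should read 'intermediate pair 40, 1'.
Call chain: main.
First divergence: position 2; shown 'intermediate pair 30, 1' vs intended 'intermediate pair 40, 1'.
Intended log window:
  1: processing a batch of 7
  2: intermediate pair 40, 1
Execution walk:
  bind_quota([10, 12, 3, 1, 1, 10, 3]) -> 30  [called from main, line 31]
  grade_run([10, 12, 3, 1, 1, 10, 3], 12) -> 1  [called from main, line 32]
  settle_round(30, 29) -> 30  [called from fold_scores, line 25]
  fold_scores(30, 1) -> 30  [called from main, line 34]
Origin of each log line:
  1: emitted by main (line 30)
  2: emitted by main (line 33)
A correct fix: line 3: replace `1` with `0`.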